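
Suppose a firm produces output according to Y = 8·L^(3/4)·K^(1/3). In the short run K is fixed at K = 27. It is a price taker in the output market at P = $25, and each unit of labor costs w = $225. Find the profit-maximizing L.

L* = 16

With K = 27, MP_L = (3/4)·8·L^(-1/4)·27^(1/3) = 18·L^(-1/4).
Profit maximization for a price taker requires P·MP_L = w: 25·18·L^(-1/4) = 225.
So L^(-1/4) = 0.5, which gives L = 16.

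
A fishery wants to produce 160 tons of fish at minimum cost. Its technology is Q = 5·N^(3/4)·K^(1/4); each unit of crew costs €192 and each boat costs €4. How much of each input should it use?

N* = 16, K* = 256

Cost minimization requires the marginal rate of technical substitution to equal the input-price ratio: MP_N/MP_K = w/r.
Here MP_N/MP_K = (3/4)·(K/N)/(1/4) = 3·(K/N). Setting this equal to 192/4 = 48 gives K = 16N.
Substituting into Q = 160: 5·N^(3/4)·(16N)^(1/4) = 160.
Solving, N = 16 and K = 256.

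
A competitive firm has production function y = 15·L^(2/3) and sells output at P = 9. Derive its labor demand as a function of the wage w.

L(w) = 729000/w³

MP_L = (2/3)·15·L^(-1/3) = 10·L^(-1/3).
Setting P·MP_L = w: 90·L^(-1/3) = w.
Solving for L: L^(-1/3) = w/90, so L = (90/w)^(3).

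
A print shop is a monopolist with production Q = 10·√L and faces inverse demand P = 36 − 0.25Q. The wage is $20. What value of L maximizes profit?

Marginal revenue from the inverse demand is MR = 36 − 0.5Q.
The marginal product is MP_L = 5·L^(-1/2).
A monopolist hires until marginal revenue product equals the wage: MR·MP_L = w.
At L, Q = 10·√L. Substituting and solving: (36 − 5·√L)·5·L^(-1/2) = 20 gives L = 16.

L* = 16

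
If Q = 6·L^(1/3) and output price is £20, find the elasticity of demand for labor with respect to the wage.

MP_L = (1/3)·6·L^(-2/3), so P·MP_L = w gives 40·L^(-2/3) = w.
Solving, L(w) = (40/w)^(3/2). This is a constant-elasticity form: L ∝ w^(−3/2), so ε = −3/2.

ε = -1.5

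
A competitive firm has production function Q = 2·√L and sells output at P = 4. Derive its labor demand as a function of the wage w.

L(w) = 16/w²

MP_L = (1/2)·2·L^(-1/2) = L^(-1/2).
Setting P·MP_L = w: 4·L^(-1/2) = w.
Solving for L: L^(-1/2) = w/4, so L = (4/w)^(2).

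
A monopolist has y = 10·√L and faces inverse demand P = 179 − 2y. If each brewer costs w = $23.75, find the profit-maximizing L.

L* = 16

Marginal revenue from the inverse demand is MR = 179 − 4y.
The marginal product is MP_L = 5·L^(-1/2).
A monopolist hires until marginal revenue product equals the wage: MR·MP_L = w.
At L, y = 10·√L. Substituting and solving: (179 − 40·√L)·5·L^(-1/2) = 23.75 gives L = 16.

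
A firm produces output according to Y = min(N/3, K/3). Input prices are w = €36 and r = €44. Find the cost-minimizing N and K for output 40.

With a fixed-proportions technology, the cost-minimizing bundle uses no slack in either input: N/3 = K/3 = Y.
So N = 3·40 = 120 and K = 3·40 = 120.

N* = 120, K* = 120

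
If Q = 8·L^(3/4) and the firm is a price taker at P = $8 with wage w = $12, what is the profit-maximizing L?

MP_L = (3/4)·8·L^(-1/4) = 6·L^(-1/4).
Profit maximization for a price taker requires P·MP_L = w: 8·6·L^(-1/4) = 12.
So L^(-1/4) = 0.25, which gives L = 256.

L* = 256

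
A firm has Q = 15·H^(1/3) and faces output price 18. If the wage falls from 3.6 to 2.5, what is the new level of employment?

H* = 216

From P·MP_H = w with MP_H = 5·H^(-2/3), the labor demand is H(w) = (90/w)^(3/2).
At w = 3.6: H = 125. At w = 2.5: H = 216.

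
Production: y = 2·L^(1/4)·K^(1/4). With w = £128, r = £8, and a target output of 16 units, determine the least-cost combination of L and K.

Cost minimization requires the marginal rate of technical substitution to equal the input-price ratio: MP_L/MP_K = w/r.
Here MP_L/MP_K = (1/4)·(K/L)/(1/4) = (K/L). Setting this equal to 128/8 = 16 gives K = 16L.
Substituting into y = 16: 2·L^(1/4)·(16L)^(1/4) = 16.
Solving, L = 16 and K = 256.

L* = 16, K* = 256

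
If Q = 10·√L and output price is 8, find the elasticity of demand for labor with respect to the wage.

ε = -2

MP_L = (1/2)·10·L^(-1/2), so P·MP_L = w gives 40·L^(-1/2) = w.
Solving, L(w) = (40/w)^(2). This is a constant-elasticity form: L ∝ w^(−2), so ε = −2.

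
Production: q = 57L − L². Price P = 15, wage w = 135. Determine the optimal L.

L* = 24

The marginal product of L is MP_L = 57 − 2L.
A price-taking firm hires until the value of the marginal product equals the wage: P·MP_L = w, so 15·(57 − 2L) = 135.
Then 57 − 2L = 9, giving L = 24.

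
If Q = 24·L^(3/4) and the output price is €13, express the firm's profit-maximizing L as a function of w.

L(w) = (234/w)^(4)

MP_L = (3/4)·24·L^(-1/4) = 18·L^(-1/4).
Setting P·MP_L = w: 234·L^(-1/4) = w.
Solving for L: L^(-1/4) = w/234, so L = (234/w)^(4).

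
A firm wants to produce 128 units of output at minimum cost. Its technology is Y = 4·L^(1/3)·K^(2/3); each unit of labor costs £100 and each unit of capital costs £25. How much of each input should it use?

Cost minimization requires the marginal rate of technical substitution to equal the input-price ratio: MP_L/MP_K = w/r.
Here MP_L/MP_K = (1/3)·(K/L)/(2/3) = 0.5·(K/L). Setting this equal to 100/25 = 4 gives K = 8L.
Substituting into Y = 128: 4·L^(1/3)·(8L)^(2/3) = 128.
Solving, L = 8 and K = 64.

L* = 8, K* = 64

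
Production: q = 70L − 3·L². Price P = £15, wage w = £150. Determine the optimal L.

L* = 10

The marginal product of L is MP_L = 70 − 6L.
A price-taking firm hires until the value of the marginal product equals the wage: P·MP_L = w, so 15·(70 − 6L) = 150.
Then 70 − 6L = 10, giving L = 10.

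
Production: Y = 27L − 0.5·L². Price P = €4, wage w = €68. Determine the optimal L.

L* = 10

The marginal product of L is MP_L = 27 − L.
A price-taking firm hires until the value of the marginal product equals the wage: P·MP_L = w, so 4·(27 − L) = 68.
Then 27 − L = 17, giving L = 10.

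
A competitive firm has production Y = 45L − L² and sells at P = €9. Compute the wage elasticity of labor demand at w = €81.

From P·MP_L = w with MP_L = 45 − 2L, labor demand is L(w) = (45 − w/9)/2.
dL/dw = −1/(18) = -1/18.
At w = 81, L = 18, so ε = (dL/dw)·(w/L) = (-1/18)·(81/18) = -0.25.

ε = -0.25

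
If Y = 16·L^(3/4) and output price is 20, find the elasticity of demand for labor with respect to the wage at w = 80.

ε = -4

MP_L = (3/4)·16·L^(-1/4), so P·MP_L = w gives 240·L^(-1/4) = w.
Solving, L(w) = (240/w)^(4). This is a constant-elasticity form: L ∝ w^(−4), so ε = −4.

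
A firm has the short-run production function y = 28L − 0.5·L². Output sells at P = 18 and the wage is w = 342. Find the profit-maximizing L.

L* = 9

The marginal product of L is MP_L = 28 − L.
A price-taking firm hires until the value of the marginal product equals the wage: P·MP_L = w, so 18·(28 − L) = 342.
Then 28 − L = 19, giving L = 9.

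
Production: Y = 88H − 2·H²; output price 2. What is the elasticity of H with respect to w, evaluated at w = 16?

From P·MP_H = w with MP_H = 88 − 4H, labor demand is H(w) = (88 − w/2)/4.
dH/dw = −1/(8) = -0.125.
At w = 16, H = 20, so ε = (dH/dw)·(w/H) = (-0.125)·(16/20) = -0.1.

ε = -0.1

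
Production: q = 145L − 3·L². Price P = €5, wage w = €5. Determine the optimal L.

The marginal product of L is MP_L = 145 − 6L.
A price-taking firm hires until the value of the marginal product equals the wage: P·MP_L = w, so 5·(145 − 6L) = 5.
Then 145 − 6L = 1, giving L = 24.

L* = 24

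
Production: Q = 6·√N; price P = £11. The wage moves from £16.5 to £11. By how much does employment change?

ΔN = 5

From P·MP_N = w with MP_N = 3·N^(-1/2), the labor demand is N(w) = (33/w)^(2).
At w = 16.5: N = 4. At w = 11: N = 9.
ΔN = 9 − 4 = 5.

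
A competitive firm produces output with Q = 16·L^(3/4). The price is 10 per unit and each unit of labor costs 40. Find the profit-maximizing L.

L* = 81

MP_L = (3/4)·16·L^(-1/4) = 12·L^(-1/4).
Profit maximization for a price taker requires P·MP_L = w: 10·12·L^(-1/4) = 40.
So L^(-1/4) = 1/3, which gives L = 81.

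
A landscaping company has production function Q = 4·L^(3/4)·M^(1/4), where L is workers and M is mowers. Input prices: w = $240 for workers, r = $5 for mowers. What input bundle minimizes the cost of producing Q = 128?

L* = 16, M* = 256

Cost minimization requires the marginal rate of technical substitution to equal the input-price ratio: MP_L/MP_M = w/r.
Here MP_L/MP_M = (3/4)·(M/L)/(1/4) = 3·(M/L). Setting this equal to 240/5 = 48 gives M = 16L.
Substituting into Q = 128: 4·L^(3/4)·(16L)^(1/4) = 128.
Solving, L = 16 and M = 256.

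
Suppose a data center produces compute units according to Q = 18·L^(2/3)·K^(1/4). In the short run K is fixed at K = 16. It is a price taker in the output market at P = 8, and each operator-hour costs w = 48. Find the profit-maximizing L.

L* = 64

With K = 16, MP_L = (2/3)·18·L^(-1/3)·16^(1/4) = 24·L^(-1/3).
Profit maximization for a price taker requires P·MP_L = w: 8·24·L^(-1/3) = 48.
So L^(-1/3) = 0.25, which gives L = 64.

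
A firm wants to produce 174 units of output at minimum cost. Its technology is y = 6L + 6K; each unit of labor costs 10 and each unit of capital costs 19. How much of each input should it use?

The inputs are perfect substitutes, so the firm uses whichever has the lower cost per unit of output.
Cost per unit of output via L is w/6 = 5/3; via K it is r/6 = 19/6. L is cheaper.
Producing y = 174 with L alone: L = 29, K = 0.

L* = 29, K* = 0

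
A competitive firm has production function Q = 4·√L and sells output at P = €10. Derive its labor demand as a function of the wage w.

MP_L = (1/2)·4·L^(-1/2) = 2·L^(-1/2).
Setting P·MP_L = w: 20·L^(-1/2) = w.
Solving for L: L^(-1/2) = w/20, so L = (20/w)^(2).

L(w) = 400/w²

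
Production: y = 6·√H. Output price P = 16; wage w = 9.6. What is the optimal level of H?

H* = 25

MP_H = (1/2)·6·H^(-1/2) = 3·H^(-1/2).
Profit maximization for a price taker requires P·MP_H = w: 16·3·H^(-1/2) = 9.6.
So H^(-1/2) = 0.2, which gives H = 25.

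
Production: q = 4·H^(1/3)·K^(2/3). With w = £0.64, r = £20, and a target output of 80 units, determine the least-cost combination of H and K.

H* = 125, K* = 8

Cost minimization requires the marginal rate of technical substitution to equal the input-price ratio: MP_H/MP_K = w/r.
Here MP_H/MP_K = (1/3)·(K/H)/(2/3) = 0.5·(K/H). Setting this equal to 0.64/20 = 0.032 gives K = 0.064H.
Substituting into q = 80: 4·H^(1/3)·(0.064H)^(2/3) = 80.
Solving, H = 125 and K = 8.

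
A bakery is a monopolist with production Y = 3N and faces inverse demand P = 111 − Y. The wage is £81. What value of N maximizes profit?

Marginal revenue from the inverse demand is MR = 111 − 2Y.
The marginal product is MP_N = 3.
A monopolist hires until marginal revenue product equals the wage: MR·MP_N = w.
(111 − 6N)·3 = 81, so N = 14.

N* = 14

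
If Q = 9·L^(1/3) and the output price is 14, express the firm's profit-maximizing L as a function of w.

MP_L = (1/3)·9·L^(-2/3) = 3·L^(-2/3).
Setting P·MP_L = w: 42·L^(-2/3) = w.
Solving for L: L^(-2/3) = w/42, so L = (42/w)^(3/2).

L(w) = (42/w)^(3/2)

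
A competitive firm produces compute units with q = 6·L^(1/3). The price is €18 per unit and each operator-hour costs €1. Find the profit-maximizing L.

L* = 216

MP_L = (1/3)·6·L^(-2/3) = 2·L^(-2/3).
Profit maximization for a price taker requires P·MP_L = w: 18·2·L^(-2/3) = 1.
So L^(-2/3) = 1/36, which gives L = 216.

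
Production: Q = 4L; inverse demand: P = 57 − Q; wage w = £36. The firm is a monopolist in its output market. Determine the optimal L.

Marginal revenue from the inverse demand is MR = 57 − 2Q.
The marginal product is MP_L = 4.
A monopolist hires until marginal revenue product equals the wage: MR·MP_L = w.
(57 − 8L)·4 = 36, so L = 6.

L* = 6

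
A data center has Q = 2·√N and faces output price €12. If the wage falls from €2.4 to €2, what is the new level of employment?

From P·MP_N = w with MP_N = N^(-1/2), the labor demand is N(w) = (12/w)^(2).
At w = 2.4: N = 25. At w = 2: N = 36.

N* = 36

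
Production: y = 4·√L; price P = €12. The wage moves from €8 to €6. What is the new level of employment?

L* = 16

From P·MP_L = w with MP_L = 2·L^(-1/2), the labor demand is L(w) = (24/w)^(2).
At w = 8: L = 9. At w = 6: L = 16.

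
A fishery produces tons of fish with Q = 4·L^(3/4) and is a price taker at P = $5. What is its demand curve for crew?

MP_L = (3/4)·4·L^(-1/4) = 3·L^(-1/4).
Setting P·MP_L = w: 15·L^(-1/4) = w.
Solving for L: L^(-1/4) = w/15, so L = (15/w)^(4).

L(w) = 50625/w^(4)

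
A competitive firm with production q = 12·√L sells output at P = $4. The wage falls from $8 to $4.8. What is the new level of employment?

L* = 25

From P·MP_L = w with MP_L = 6·L^(-1/2), the labor demand is L(w) = (24/w)^(2).
At w = 8: L = 9. At w = 4.8: L = 25.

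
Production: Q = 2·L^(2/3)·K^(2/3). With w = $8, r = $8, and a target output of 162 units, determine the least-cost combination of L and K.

L* = 27, K* = 27

Cost minimization requires the marginal rate of technical substitution to equal the input-price ratio: MP_L/MP_K = w/r.
Here MP_L/MP_K = (2/3)·(K/L)/(2/3) = (K/L). Setting this equal to 8/8 = 1 gives K = L.
Substituting into Q = 162: 2·L^(2/3)·(L)^(2/3) = 162.
Solving, L = 27 and K = 27.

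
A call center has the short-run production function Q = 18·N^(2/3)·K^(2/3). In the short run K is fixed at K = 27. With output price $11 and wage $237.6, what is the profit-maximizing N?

N* = 125

With K = 27, MP_N = (2/3)·18·N^(-1/3)·27^(2/3) = 108·N^(-1/3).
Profit maximization for a price taker requires P·MP_N = w: 11·108·N^(-1/3) = 237.6.
So N^(-1/3) = 0.2, which gives N = 125.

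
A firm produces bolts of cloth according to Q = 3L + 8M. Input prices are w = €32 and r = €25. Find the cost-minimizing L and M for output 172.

The inputs are perfect substitutes, so the firm uses whichever has the lower cost per unit of output.
Cost per unit of output via L is w/3 = 32/3; via M it is r/8 = 3.125. M is cheaper.
Producing Q = 172 with M alone: L = 0, M = 21.5.

L* = 0, M* = 21.5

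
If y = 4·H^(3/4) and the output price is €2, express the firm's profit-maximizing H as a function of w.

MP_H = (3/4)·4·H^(-1/4) = 3·H^(-1/4).
Setting P·MP_H = w: 6·H^(-1/4) = w.
Solving for H: H^(-1/4) = w/6, so H = (6/w)^(4).

H(w) = 1296/w^(4)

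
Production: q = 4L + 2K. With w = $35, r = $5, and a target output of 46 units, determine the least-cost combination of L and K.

The inputs are perfect substitutes, so the firm uses whichever has the lower cost per unit of output.
Cost per unit of output via L is w/4 = 8.75; via K it is r/2 = 2.5. K is cheaper.
Producing q = 46 with K alone: L = 0, K = 23.

L* = 0, K* = 23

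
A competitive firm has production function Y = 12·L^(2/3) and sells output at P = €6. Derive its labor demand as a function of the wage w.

L(w) = 110592/w³

MP_L = (2/3)·12·L^(-1/3) = 8·L^(-1/3).
Setting P·MP_L = w: 48·L^(-1/3) = w.
Solving for L: L^(-1/3) = w/48, so L = (48/w)^(3).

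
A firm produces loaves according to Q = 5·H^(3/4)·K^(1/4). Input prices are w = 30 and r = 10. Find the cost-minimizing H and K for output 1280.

Cost minimization requires the marginal rate of technical substitution to equal the input-price ratio: MP_H/MP_K = w/r.
Here MP_H/MP_K = (3/4)·(K/H)/(1/4) = 3·(K/H). Setting this equal to 30/10 = 3 gives K = H.
Substituting into Q = 1280: 5·H^(3/4)·(H)^(1/4) = 1280.
Solving, H = 256 and K = 256.

H* = 256, K* = 256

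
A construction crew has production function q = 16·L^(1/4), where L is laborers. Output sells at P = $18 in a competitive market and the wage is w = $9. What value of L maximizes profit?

L* = 16

MP_L = (1/4)·16·L^(-3/4) = 4·L^(-3/4).
Profit maximization for a price taker requires P·MP_L = w: 18·4·L^(-3/4) = 9.
So L^(-3/4) = 0.125, which gives L = 16.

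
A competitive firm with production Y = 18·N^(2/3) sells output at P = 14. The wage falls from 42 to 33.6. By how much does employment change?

ΔN = 61

From P·MP_N = w with MP_N = 12·N^(-1/3), the labor demand is N(w) = (168/w)^(3).
At w = 42: N = 64. At w = 33.6: N = 125.
ΔN = 125 − 64 = 61.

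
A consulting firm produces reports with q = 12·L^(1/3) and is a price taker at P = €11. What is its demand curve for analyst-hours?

L(w) = (44/w)^(3/2)

MP_L = (1/3)·12·L^(-2/3) = 4·L^(-2/3).
Setting P·MP_L = w: 44·L^(-2/3) = w.
Solving for L: L^(-2/3) = w/44, so L = (44/w)^(3/2).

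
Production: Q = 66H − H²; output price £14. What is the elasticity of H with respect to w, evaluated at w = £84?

From P·MP_H = w with MP_H = 66 − 2H, labor demand is H(w) = (66 − w/14)/2.
dH/dw = −1/(28) = -1/28.
At w = 84, H = 30, so ε = (dH/dw)·(w/H) = (-1/28)·(84/30) = -0.1.

ε = -0.1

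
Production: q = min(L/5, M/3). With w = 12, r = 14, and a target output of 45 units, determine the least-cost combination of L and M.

With a fixed-proportions technology, the cost-minimizing bundle uses no slack in either input: L/5 = M/3 = q.
So L = 5·45 = 225 and M = 3·45 = 135.

L* = 225, M* = 135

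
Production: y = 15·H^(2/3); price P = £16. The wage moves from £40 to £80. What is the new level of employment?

H* = 8

From P·MP_H = w with MP_H = 10·H^(-1/3), the labor demand is H(w) = (160/w)^(3).
At w = 40: H = 64. At w = 80: H = 8.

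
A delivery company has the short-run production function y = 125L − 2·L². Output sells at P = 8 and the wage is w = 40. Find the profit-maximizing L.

L* = 30

The marginal product of L is MP_L = 125 − 4L.
A price-taking firm hires until the value of the marginal product equals the wage: P·MP_L = w, so 8·(125 − 4L) = 40.
Then 125 − 4L = 5, giving L = 30.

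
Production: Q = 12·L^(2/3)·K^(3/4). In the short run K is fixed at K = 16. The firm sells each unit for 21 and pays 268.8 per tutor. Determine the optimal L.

With K = 16, MP_L = (2/3)·12·L^(-1/3)·16^(3/4) = 64·L^(-1/3).
Profit maximization for a price taker requires P·MP_L = w: 21·64·L^(-1/3) = 268.8.
So L^(-1/3) = 0.2, which gives L = 125.

L* = 125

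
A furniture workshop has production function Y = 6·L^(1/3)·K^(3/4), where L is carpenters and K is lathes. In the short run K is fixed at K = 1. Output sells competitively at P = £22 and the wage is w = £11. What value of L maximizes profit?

L* = 8

With K = 1, MP_L = (1/3)·6·L^(-2/3)·1^(3/4) = 2·L^(-2/3).
Profit maximization for a price taker requires P·MP_L = w: 22·2·L^(-2/3) = 11.
So L^(-2/3) = 0.25, which gives L = 8.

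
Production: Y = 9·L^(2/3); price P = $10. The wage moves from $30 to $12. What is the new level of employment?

From P·MP_L = w with MP_L = 6·L^(-1/3), the labor demand is L(w) = (60/w)^(3).
At w = 30: L = 8. At w = 12: L = 125.

L* = 125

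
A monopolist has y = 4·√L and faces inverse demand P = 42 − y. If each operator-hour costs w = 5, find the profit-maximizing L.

L* = 16

Marginal revenue from the inverse demand is MR = 42 − 2y.
The marginal product is MP_L = 2·L^(-1/2).
A monopolist hires until marginal revenue product equals the wage: MR·MP_L = w.
At L, y = 4·√L. Substituting and solving: (42 − 8·√L)·2·L^(-1/2) = 5 gives L = 16.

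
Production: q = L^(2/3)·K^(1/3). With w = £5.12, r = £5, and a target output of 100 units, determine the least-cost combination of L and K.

Cost minimization requires the marginal rate of technical substitution to equal the input-price ratio: MP_L/MP_K = w/r.
Here MP_L/MP_K = (2/3)·(K/L)/(1/3) = 2·(K/L). Setting this equal to 5.12/5 = 1.024 gives K = 0.512L.
Substituting into q = 100: L^(2/3)·(0.512L)^(1/3) = 100.
Solving, L = 125 and K = 64.

L* = 125, K* = 64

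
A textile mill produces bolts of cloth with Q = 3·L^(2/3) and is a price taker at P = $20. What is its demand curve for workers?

MP_L = (2/3)·3·L^(-1/3) = 2·L^(-1/3).
Setting P·MP_L = w: 40·L^(-1/3) = w.
Solving for L: L^(-1/3) = w/40, so L = (40/w)^(3).

L(w) = 64000/w³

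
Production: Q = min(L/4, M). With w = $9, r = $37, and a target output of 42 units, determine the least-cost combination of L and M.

L* = 168, M* = 42

With a fixed-proportions technology, the cost-minimizing bundle uses no slack in either input: L/4 = M = Q.
So L = 4·42 = 168 and M = 42.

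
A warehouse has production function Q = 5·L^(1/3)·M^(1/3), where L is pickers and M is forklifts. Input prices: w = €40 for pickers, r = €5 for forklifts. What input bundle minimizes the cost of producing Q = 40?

Cost minimization requires the marginal rate of technical substitution to equal the input-price ratio: MP_L/MP_M = w/r.
Here MP_L/MP_M = (1/3)·(M/L)/(1/3) = (M/L). Setting this equal to 40/5 = 8 gives M = 8L.
Substituting into Q = 40: 5·L^(1/3)·(8L)^(1/3) = 40.
Solving, L = 8 and M = 64.

L* = 8, M* = 64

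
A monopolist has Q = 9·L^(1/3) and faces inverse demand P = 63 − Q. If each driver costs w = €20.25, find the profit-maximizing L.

Marginal revenue from the inverse demand is MR = 63 − 2Q.
The marginal product is MP_L = 3·L^(-2/3).
A monopolist hires until marginal revenue product equals the wage: MR·MP_L = w.
At L, Q = 9·L^(1/3). Substituting and solving: (63 − 18·L^(1/3))·3·L^(-2/3) = 20.25 gives L = 8.

L* = 8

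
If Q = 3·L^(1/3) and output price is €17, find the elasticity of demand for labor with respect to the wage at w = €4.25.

ε = -1.5

MP_L = (1/3)·3·L^(-2/3), so P·MP_L = w gives 17·L^(-2/3) = w.
Solving, L(w) = (17/w)^(3/2). This is a constant-elasticity form: L ∝ w^(−3/2), so ε = −3/2.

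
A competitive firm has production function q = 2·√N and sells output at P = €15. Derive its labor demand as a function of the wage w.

MP_N = (1/2)·2·N^(-1/2) = N^(-1/2).
Setting P·MP_N = w: 15·N^(-1/2) = w.
Solving for N: N^(-1/2) = w/15, so N = (15/w)^(2).

N(w) = 225/w²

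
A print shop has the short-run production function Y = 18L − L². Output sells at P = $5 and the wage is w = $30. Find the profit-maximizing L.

The marginal product of L is MP_L = 18 − 2L.
A price-taking firm hires until the value of the marginal product equals the wage: P·MP_L = w, so 5·(18 − 2L) = 30.
Then 18 − 2L = 6, giving L = 6.

L* = 6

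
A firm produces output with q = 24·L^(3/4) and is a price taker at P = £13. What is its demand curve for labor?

MP_L = (3/4)·24·L^(-1/4) = 18·L^(-1/4).
Setting P·MP_L = w: 234·L^(-1/4) = w.
Solving for L: L^(-1/4) = w/234, so L = (234/w)^(4).

L(w) = (234/w)^(4)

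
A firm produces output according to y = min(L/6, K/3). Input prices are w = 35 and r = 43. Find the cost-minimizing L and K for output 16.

L* = 96, K* = 48

With a fixed-proportions technology, the cost-minimizing bundle uses no slack in either input: L/6 = K/3 = y.
So L = 6·16 = 96 and K = 3·16 = 48.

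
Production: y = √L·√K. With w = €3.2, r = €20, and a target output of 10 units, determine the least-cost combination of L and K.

L* = 25, K* = 4

Cost minimization requires the marginal rate of technical substitution to equal the input-price ratio: MP_L/MP_K = w/r.
Here MP_L/MP_K = (1/2)·(K/L)/(1/2) = (K/L). Setting this equal to 3.2/20 = 0.16 gives K = 0.16L.
Substituting into y = 10: L^(1/2)·(0.16L)^(1/2) = 10.
Solving, L = 25 and K = 4.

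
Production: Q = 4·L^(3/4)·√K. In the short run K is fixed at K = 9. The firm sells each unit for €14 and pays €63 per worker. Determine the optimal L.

With K = 9, MP_L = (3/4)·4·L^(-1/4)·9^(1/2) = 9·L^(-1/4).
Profit maximization for a price taker requires P·MP_L = w: 14·9·L^(-1/4) = 63.
So L^(-1/4) = 0.5, which gives L = 16.

L* = 16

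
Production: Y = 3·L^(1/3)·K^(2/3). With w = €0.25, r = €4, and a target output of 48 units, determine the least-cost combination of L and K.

L* = 64, K* = 8

Cost minimization requires the marginal rate of technical substitution to equal the input-price ratio: MP_L/MP_K = w/r.
Here MP_L/MP_K = (1/3)·(K/L)/(2/3) = 0.5·(K/L). Setting this equal to 0.25/4 = 0.0625 gives K = 0.125L.
Substituting into Y = 48: 3·L^(1/3)·(0.125L)^(2/3) = 48.
Solving, L = 64 and K = 8.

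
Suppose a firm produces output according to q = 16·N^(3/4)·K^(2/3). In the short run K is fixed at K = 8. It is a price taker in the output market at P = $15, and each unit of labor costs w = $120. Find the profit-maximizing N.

With K = 8, MP_N = (3/4)·16·N^(-1/4)·8^(2/3) = 48·N^(-1/4).
Profit maximization for a price taker requires P·MP_N = w: 15·48·N^(-1/4) = 120.
So N^(-1/4) = 1/6, which gives N = 1296.

N* = 1296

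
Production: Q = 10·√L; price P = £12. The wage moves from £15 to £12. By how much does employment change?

ΔL = 9

From P·MP_L = w with MP_L = 5·L^(-1/2), the labor demand is L(w) = (60/w)^(2).
At w = 15: L = 16. At w = 12: L = 25.
ΔL = 25 − 16 = 9.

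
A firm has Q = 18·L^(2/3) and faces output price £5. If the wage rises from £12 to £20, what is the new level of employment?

L* = 27

From P·MP_L = w with MP_L = 12·L^(-1/3), the labor demand is L(w) = (60/w)^(3).
At w = 12: L = 125. At w = 20: L = 27.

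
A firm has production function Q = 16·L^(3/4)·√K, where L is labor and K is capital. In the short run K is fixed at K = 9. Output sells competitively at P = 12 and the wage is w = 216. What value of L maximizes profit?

L* = 16

With K = 9, MP_L = (3/4)·16·L^(-1/4)·9^(1/2) = 36·L^(-1/4).
Profit maximization for a price taker requires P·MP_L = w: 12·36·L^(-1/4) = 216.
So L^(-1/4) = 0.5, which gives L = 16.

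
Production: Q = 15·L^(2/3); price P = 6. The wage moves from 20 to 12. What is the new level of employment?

From P·MP_L = w with MP_L = 10·L^(-1/3), the labor demand is L(w) = (60/w)^(3).
At w = 20: L = 27. At w = 12: L = 125.

L* = 125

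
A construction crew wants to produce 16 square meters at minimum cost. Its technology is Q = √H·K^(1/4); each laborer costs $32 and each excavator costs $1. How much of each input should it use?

H* = 16, K* = 256

Cost minimization requires the marginal rate of technical substitution to equal the input-price ratio: MP_H/MP_K = w/r.
Here MP_H/MP_K = (1/2)·(K/H)/(1/4) = 2·(K/H). Setting this equal to 32/1 = 32 gives K = 16H.
Substituting into Q = 16: H^(1/2)·(16H)^(1/4) = 16.
Solving, H = 16 and K = 256.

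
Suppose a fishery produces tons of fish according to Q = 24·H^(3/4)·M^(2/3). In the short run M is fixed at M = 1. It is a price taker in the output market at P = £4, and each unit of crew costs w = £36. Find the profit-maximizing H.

With M = 1, MP_H = (3/4)·24·H^(-1/4)·1^(2/3) = 18·H^(-1/4).
Profit maximization for a price taker requires P·MP_H = w: 4·18·H^(-1/4) = 36.
So H^(-1/4) = 0.5, which gives H = 16.

H* = 16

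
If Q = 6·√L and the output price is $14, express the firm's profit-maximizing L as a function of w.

L(w) = 1764/w²

MP_L = (1/2)·6·L^(-1/2) = 3·L^(-1/2).
Setting P·MP_L = w: 42·L^(-1/2) = w.
Solving for L: L^(-1/2) = w/42, so L = (42/w)^(2).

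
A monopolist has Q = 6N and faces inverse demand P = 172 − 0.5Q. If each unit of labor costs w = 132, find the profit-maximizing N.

N* = 25

Marginal revenue from the inverse demand is MR = 172 − Q.
The marginal product is MP_N = 6.
A monopolist hires until marginal revenue product equals the wage: MR·MP_N = w.
(172 − 6N)·6 = 132, so N = 25.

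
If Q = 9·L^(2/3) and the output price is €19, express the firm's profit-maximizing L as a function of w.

MP_L = (2/3)·9·L^(-1/3) = 6·L^(-1/3).
Setting P·MP_L = w: 114·L^(-1/3) = w.
Solving for L: L^(-1/3) = w/114, so L = (114/w)^(3).

L(w) = 1481544/w³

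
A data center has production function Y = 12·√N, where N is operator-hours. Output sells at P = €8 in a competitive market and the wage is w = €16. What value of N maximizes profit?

N* = 9

MP_N = (1/2)·12·N^(-1/2) = 6·N^(-1/2).
Profit maximization for a price taker requires P·MP_N = w: 8·6·N^(-1/2) = 16.
So N^(-1/2) = 1/3, which gives N = 9.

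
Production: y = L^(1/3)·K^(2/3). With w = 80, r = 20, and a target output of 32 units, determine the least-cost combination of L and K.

L* = 8, K* = 64

Cost minimization requires the marginal rate of technical substitution to equal the input-price ratio: MP_L/MP_K = w/r.
Here MP_L/MP_K = (1/3)·(K/L)/(2/3) = 0.5·(K/L). Setting this equal to 80/20 = 4 gives K = 8L.
Substituting into y = 32: L^(1/3)·(8L)^(2/3) = 32.
Solving, L = 8 and K = 64.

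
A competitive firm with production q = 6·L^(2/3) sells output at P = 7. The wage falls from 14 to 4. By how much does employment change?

From P·MP_L = w with MP_L = 4·L^(-1/3), the labor demand is L(w) = (28/w)^(3).
At w = 14: L = 8. At w = 4: L = 343.
ΔL = 343 − 8 = 335.

ΔL = 335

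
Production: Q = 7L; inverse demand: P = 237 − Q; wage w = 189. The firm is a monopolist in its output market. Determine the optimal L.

Marginal revenue from the inverse demand is MR = 237 − 2Q.
The marginal product is MP_L = 7.
A monopolist hires until marginal revenue product equals the wage: MR·MP_L = w.
(237 − 14L)·7 = 189, so L = 15.

L* = 15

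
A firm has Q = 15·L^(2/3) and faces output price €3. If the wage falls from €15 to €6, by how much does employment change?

From P·MP_L = w with MP_L = 10·L^(-1/3), the labor demand is L(w) = (30/w)^(3).
At w = 15: L = 8. At w = 6: L = 125.
ΔL = 125 − 8 = 117.

ΔL = 117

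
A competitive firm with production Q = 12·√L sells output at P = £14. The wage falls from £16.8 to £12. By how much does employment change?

From P·MP_L = w with MP_L = 6·L^(-1/2), the labor demand is L(w) = (84/w)^(2).
At w = 16.8: L = 25. At w = 12: L = 49.
ΔL = 49 − 25 = 24.

ΔL = 24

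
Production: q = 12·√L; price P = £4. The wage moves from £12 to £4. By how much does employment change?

From P·MP_L = w with MP_L = 6·L^(-1/2), the labor demand is L(w) = (24/w)^(2).
At w = 12: L = 4. At w = 4: L = 36.
ΔL = 36 − 4 = 32.

ΔL = 32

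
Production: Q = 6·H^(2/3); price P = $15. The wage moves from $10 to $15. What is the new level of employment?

H* = 64

From P·MP_H = w with MP_H = 4·H^(-1/3), the labor demand is H(w) = (60/w)^(3).
At w = 10: H = 216. At w = 15: H = 64.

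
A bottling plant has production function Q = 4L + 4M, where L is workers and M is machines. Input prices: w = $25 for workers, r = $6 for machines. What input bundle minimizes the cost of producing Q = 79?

The inputs are perfect substitutes, so the firm uses whichever has the lower cost per unit of output.
Cost per unit of output via L is w/4 = 6.25; via M it is r/4 = 1.5. M is cheaper.
Producing Q = 79 with M alone: L = 0, M = 19.75.

L* = 0, M* = 19.75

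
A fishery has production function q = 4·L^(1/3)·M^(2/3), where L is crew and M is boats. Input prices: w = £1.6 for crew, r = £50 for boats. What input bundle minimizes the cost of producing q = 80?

Cost minimization requires the marginal rate of technical substitution to equal the input-price ratio: MP_L/MP_M = w/r.
Here MP_L/MP_M = (1/3)·(M/L)/(2/3) = 0.5·(M/L). Setting this equal to 1.6/50 = 0.032 gives M = 0.064L.
Substituting into q = 80: 4·L^(1/3)·(0.064L)^(2/3) = 80.
Solving, L = 125 and M = 8.

L* = 125, M* = 8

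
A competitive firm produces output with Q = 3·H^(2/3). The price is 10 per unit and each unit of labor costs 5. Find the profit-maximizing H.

H* = 64

MP_H = (2/3)·3·H^(-1/3) = 2·H^(-1/3).
Profit maximization for a price taker requires P·MP_H = w: 10·2·H^(-1/3) = 5.
So H^(-1/3) = 0.25, which gives H = 64.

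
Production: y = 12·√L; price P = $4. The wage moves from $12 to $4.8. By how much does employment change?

From P·MP_L = w with MP_L = 6·L^(-1/2), the labor demand is L(w) = (24/w)^(2).
At w = 12: L = 4. At w = 4.8: L = 25.
ΔL = 25 − 4 = 21.

ΔL = 21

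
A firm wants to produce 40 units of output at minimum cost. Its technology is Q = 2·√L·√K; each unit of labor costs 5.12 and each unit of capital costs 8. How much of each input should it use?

Cost minimization requires the marginal rate of technical substitution to equal the input-price ratio: MP_L/MP_K = w/r.
Here MP_L/MP_K = (1/2)·(K/L)/(1/2) = (K/L). Setting this equal to 5.12/8 = 0.64 gives K = 0.64L.
Substituting into Q = 40: 2·L^(1/2)·(0.64L)^(1/2) = 40.
Solving, L = 25 and K = 16.

L* = 25, K* = 16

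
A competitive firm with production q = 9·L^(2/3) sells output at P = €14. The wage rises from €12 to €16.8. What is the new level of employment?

From P·MP_L = w with MP_L = 6·L^(-1/3), the labor demand is L(w) = (84/w)^(3).
At w = 12: L = 343. At w = 16.8: L = 125.

L* = 125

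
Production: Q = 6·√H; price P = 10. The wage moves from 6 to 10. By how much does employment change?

ΔH = -16

From P·MP_H = w with MP_H = 3·H^(-1/2), the labor demand is H(w) = (30/w)^(2).
At w = 6: H = 25. At w = 10: H = 9.
ΔH = 9 − 25 = -16.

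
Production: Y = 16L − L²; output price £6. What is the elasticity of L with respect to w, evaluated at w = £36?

From P·MP_L = w with MP_L = 16 − 2L, labor demand is L(w) = (16 − w/6)/2.
dL/dw = −1/(12) = -1/12.
At w = 36, L = 5, so ε = (dL/dw)·(w/L) = (-1/12)·(36/5) = -0.6.

ε = -0.6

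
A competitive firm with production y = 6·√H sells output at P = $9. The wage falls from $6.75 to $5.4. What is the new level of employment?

From P·MP_H = w with MP_H = 3·H^(-1/2), the labor demand is H(w) = (27/w)^(2).
At w = 6.75: H = 16. At w = 5.4: H = 25.

H* = 25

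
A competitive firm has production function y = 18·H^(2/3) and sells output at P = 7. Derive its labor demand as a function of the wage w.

MP_H = (2/3)·18·H^(-1/3) = 12·H^(-1/3).
Setting P·MP_H = w: 84·H^(-1/3) = w.
Solving for H: H^(-1/3) = w/84, so H = (84/w)^(3).

H(w) = 592704/w³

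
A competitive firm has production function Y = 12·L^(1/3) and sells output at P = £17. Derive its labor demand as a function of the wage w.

MP_L = (1/3)·12·L^(-2/3) = 4·L^(-2/3).
Setting P·MP_L = w: 68·L^(-2/3) = w.
Solving for L: L^(-2/3) = w/68, so L = (68/w)^(3/2).

L(w) = (68/w)^(3/2)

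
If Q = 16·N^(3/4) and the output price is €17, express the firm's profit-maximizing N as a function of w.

N(w) = (204/w)^(4)

MP_N = (3/4)·16·N^(-1/4) = 12·N^(-1/4).
Setting P·MP_N = w: 204·N^(-1/4) = w.
Solving for N: N^(-1/4) = w/204, so N = (204/w)^(4).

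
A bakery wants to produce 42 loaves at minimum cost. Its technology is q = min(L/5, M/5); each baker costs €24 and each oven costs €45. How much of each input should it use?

With a fixed-proportions technology, the cost-minimizing bundle uses no slack in either input: L/5 = M/5 = q.
So L = 5·42 = 210 and M = 5·42 = 210.

L* = 210, M* = 210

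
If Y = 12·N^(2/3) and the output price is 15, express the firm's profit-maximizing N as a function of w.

N(w) = 1728000/w³

MP_N = (2/3)·12·N^(-1/3) = 8·N^(-1/3).
Setting P·MP_N = w: 120·N^(-1/3) = w.
Solving for N: N^(-1/3) = w/120, so N = (120/w)^(3).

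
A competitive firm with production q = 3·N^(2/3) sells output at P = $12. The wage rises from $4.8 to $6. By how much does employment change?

ΔN = -61

From P·MP_N = w with MP_N = 2·N^(-1/3), the labor demand is N(w) = (24/w)^(3).
At w = 4.8: N = 125. At w = 6: N = 64.
ΔN = 64 − 125 = -61.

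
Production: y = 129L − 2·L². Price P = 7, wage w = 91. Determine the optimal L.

L* = 29

The marginal product of L is MP_L = 129 − 4L.
A price-taking firm hires until the value of the marginal product equals the wage: P·MP_L = w, so 7·(129 − 4L) = 91.
Then 129 − 4L = 13, giving L = 29.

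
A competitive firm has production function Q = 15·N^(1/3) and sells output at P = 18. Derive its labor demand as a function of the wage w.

MP_N = (1/3)·15·N^(-2/3) = 5·N^(-2/3).
Setting P·MP_N = w: 90·N^(-2/3) = w.
Solving for N: N^(-2/3) = w/90, so N = (90/w)^(3/2).

N(w) = (90/w)^(3/2)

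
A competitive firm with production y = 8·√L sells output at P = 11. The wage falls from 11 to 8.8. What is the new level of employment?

From P·MP_L = w with MP_L = 4·L^(-1/2), the labor demand is L(w) = (44/w)^(2).
At w = 11: L = 16. At w = 8.8: L = 25.

L* = 25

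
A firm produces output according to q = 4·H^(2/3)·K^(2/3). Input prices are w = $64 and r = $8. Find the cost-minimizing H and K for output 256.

H* = 8, K* = 64

Cost minimization requires the marginal rate of technical substitution to equal the input-price ratio: MP_H/MP_K = w/r.
Here MP_H/MP_K = (2/3)·(K/H)/(2/3) = (K/H). Setting this equal to 64/8 = 8 gives K = 8H.
Substituting into q = 256: 4·H^(2/3)·(8H)^(2/3) = 256.
Solving, H = 8 and K = 64.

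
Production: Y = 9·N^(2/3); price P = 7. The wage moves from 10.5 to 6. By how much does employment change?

ΔN = 279

From P·MP_N = w with MP_N = 6·N^(-1/3), the labor demand is N(w) = (42/w)^(3).
At w = 10.5: N = 64. At w = 6: N = 343.
ΔN = 343 − 64 = 279.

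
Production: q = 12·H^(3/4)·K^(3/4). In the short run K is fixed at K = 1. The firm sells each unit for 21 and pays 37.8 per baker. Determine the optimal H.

H* = 625

With K = 1, MP_H = (3/4)·12·H^(-1/4)·1^(3/4) = 9·H^(-1/4).
Profit maximization for a price taker requires P·MP_H = w: 21·9·H^(-1/4) = 37.8.
So H^(-1/4) = 0.2, which gives H = 625.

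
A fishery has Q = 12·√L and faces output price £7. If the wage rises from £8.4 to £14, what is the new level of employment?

From P·MP_L = w with MP_L = 6·L^(-1/2), the labor demand is L(w) = (42/w)^(2).
At w = 8.4: L = 25. At w = 14: L = 9.

L* = 9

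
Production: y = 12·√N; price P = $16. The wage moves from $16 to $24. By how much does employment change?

From P·MP_N = w with MP_N = 6·N^(-1/2), the labor demand is N(w) = (96/w)^(2).
At w = 16: N = 36. At w = 24: N = 16.
ΔN = 16 − 36 = -20.

ΔN = -20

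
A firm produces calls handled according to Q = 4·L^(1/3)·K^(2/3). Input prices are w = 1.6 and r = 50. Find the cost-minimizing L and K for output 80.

Cost minimization requires the marginal rate of technical substitution to equal the input-price ratio: MP_L/MP_K = w/r.
Here MP_L/MP_K = (1/3)·(K/L)/(2/3) = 0.5·(K/L). Setting this equal to 1.6/50 = 0.032 gives K = 0.064L.
Substituting into Q = 80: 4·L^(1/3)·(0.064L)^(2/3) = 80.
Solving, L = 125 and K = 8.

L* = 125, K* = 8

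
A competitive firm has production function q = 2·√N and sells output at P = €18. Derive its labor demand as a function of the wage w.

N(w) = 324/w²

MP_N = (1/2)·2·N^(-1/2) = N^(-1/2).
Setting P·MP_N = w: 18·N^(-1/2) = w.
Solving for N: N^(-1/2) = w/18, so N = (18/w)^(2).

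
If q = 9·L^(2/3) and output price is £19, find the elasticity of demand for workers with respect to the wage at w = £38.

MP_L = (2/3)·9·L^(-1/3), so P·MP_L = w gives 114·L^(-1/3) = w.
Solving, L(w) = (114/w)^(3). This is a constant-elasticity form: L ∝ w^(−3), so ε = −3.

ε = -3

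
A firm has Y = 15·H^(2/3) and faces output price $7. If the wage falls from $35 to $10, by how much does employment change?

ΔH = 335

From P·MP_H = w with MP_H = 10·H^(-1/3), the labor demand is H(w) = (70/w)^(3).
At w = 35: H = 8. At w = 10: H = 343.
ΔH = 343 − 8 = 335.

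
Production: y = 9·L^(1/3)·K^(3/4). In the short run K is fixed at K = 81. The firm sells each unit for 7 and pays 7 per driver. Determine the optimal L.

With K = 81, MP_L = (1/3)·9·L^(-2/3)·81^(3/4) = 81·L^(-2/3).
Profit maximization for a price taker requires P·MP_L = w: 7·81·L^(-2/3) = 7.
So L^(-2/3) = 1/81, which gives L = 729.

L* = 729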